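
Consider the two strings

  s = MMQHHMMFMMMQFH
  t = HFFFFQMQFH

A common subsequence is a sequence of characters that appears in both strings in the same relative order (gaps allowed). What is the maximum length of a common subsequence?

6

Let dp[i][j] be the LCS length of the first i characters of s and the first j characters of t. dp[i][j] = dp[i-1][j-1]+1 when the i-th and j-th characters match, else max(dp[i-1][j], dp[i][j-1]).
    ·  H  F  F  F  F  Q  M  Q  F  H
 ·  0  0  0  0  0  0  0  0  0  0  0
 M  0  0  0  0  0  0  0  1  1  1  1
 M  0  0  0  0  0  0  0  1  1  1  1
 Q  0  0  0  0  0  0  1  1  2  2  2
 H  0  1  1  1  1  1  1  1  2  2  3
 H  0  1  1  1  1  1  1  1  2  2  3
 M  0  1  1  1  1  1  1  2  2  2  3
 M  0  1  1  1  1  1  1  2  2  2  3
 F  0  1  2  2  2  2  2  2  2  3  3
 M  0  1  2  2  2  2  2  3  3  3  3
 M  0  1  2  2  2  2  2  3  3  3  3
 M  0  1  2  2  2  2  2  3  3  3  3
 Q  0  1  2  2  2  2  3  3  4  4  4
 F  0  1  2  3  3  3  3  3  4  5  5
 H  0  1  2  3  3  3  3  3  4  5  6
dp[14][10] = 6. One LCS (by backtracking along matches): HFMQFH.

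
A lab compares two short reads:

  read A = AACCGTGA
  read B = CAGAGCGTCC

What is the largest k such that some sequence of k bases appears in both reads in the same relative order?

5

Taking A at read A[1]=read B[2], then A at read A[2]=read B[4], then C at read A[4]=read B[6], then G at read A[5]=read B[7], then T at read A[6]=read B[8] gives a common subsequence of length 5. The LCS DP gives dp[8][10] = 5, so this is optimal.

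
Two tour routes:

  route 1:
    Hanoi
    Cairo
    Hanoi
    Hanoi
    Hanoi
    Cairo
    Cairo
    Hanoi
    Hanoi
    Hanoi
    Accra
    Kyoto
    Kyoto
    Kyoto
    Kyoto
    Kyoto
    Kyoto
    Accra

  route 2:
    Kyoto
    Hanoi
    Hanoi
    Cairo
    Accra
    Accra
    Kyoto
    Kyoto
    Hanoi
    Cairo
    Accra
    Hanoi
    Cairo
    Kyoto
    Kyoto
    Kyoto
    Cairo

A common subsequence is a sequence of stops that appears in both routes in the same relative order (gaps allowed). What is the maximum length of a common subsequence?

Pick Hanoi (route 1 #4, route 2 #2), Hanoi (route 1 #5, route 2 #3), Cairo (route 1 #6, route 2 #4), Accra (route 1 #11, route 2 #6), Kyoto (route 1 #12, route 2 #7), Kyoto (route 1 #13, route 2 #8), Kyoto (route 1 #14, route 2 #14), Kyoto (route 1 #15, route 2 #15), Kyoto (route 1 #16, route 2 #16); all 9 stops appear in both, in order. Since dp[18][17] = 9, nothing longer is possible.

9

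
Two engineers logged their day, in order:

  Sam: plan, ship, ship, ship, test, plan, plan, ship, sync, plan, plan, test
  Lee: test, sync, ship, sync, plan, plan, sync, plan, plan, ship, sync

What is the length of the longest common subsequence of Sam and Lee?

6

Pick ship at Sam[2]=Lee[3], plan at Sam[6]=Lee[5], plan at Sam[7]=Lee[6], sync at Sam[9]=Lee[7], plan at Sam[10]=Lee[8], plan at Sam[11]=Lee[9]; all 6 tasks appear in both, in order. dp[12][11] = 6 confirms this is the maximum.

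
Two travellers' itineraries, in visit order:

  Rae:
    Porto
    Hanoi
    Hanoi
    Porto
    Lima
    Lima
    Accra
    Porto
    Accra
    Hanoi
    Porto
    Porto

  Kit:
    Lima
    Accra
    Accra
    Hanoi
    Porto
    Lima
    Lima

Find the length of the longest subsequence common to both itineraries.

Match Lima (Rae #6, Kit #1), then Accra (Rae #7, Kit #2), then Accra (Rae #9, Kit #3), then Hanoi (Rae #10, Kit #4), then Porto (Rae #11, Kit #5) — 5 stops in the same relative order in both, and the DP table's final entry dp[12][7] is also 5, so no common subsequence is longer.

5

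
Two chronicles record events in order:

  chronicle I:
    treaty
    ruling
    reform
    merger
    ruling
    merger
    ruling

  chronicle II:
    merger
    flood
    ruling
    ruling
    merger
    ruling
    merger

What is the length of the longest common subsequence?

4

Pick ruling [2,4] → merger [4,5] → ruling [5,6] → merger [6,7]; all 4 events appear in both, in order. dp[7][7] = 4 confirms this is the maximum.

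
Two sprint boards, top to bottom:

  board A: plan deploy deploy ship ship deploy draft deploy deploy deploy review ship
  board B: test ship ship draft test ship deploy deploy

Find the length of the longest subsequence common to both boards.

5

Pick ship (board A #4, board B #2), then ship (board A #5, board B #3), then draft (board A #7, board B #4), then deploy (board A #9, board B #7), then deploy (board A #10, board B #8); all 5 tasks appear in both, in order, and the DP table's final entry dp[12][8] is also 5, so no common subsequence is longer.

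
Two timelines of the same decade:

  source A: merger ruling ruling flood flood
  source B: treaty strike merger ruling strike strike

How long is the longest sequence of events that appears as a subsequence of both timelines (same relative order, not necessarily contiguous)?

Taking merger (source A #1, source B #3) → ruling (source A #2, source B #4) gives a common subsequence of length 2. dp[5][6] = 2 confirms this is the maximum.

2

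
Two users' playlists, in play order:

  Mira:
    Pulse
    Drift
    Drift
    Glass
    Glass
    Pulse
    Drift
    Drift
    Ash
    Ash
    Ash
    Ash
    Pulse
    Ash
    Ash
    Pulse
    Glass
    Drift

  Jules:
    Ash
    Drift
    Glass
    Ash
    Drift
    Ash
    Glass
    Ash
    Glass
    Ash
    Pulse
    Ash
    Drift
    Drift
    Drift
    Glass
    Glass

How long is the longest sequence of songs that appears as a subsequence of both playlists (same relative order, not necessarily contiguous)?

9

One common subsequence of length 9: Drift (Mira #3, Jules #2), then Glass (Mira #4, Jules #3), then Drift (Mira #8, Jules #5), then Ash (Mira #9, Jules #6), then Ash (Mira #10, Jules #8), then Ash (Mira #12, Jules #10), then Pulse (Mira #13, Jules #11), then Ash (Mira #14, Jules #12), then Glass (Mira #17, Jules #17). dp[18][17] = 9 confirms this is the maximum.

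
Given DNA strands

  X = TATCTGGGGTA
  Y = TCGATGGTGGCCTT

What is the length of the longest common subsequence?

8

Pick T (X #1, Y #1), A (X #2, Y #4), T (X #5, Y #5), G (X #6, Y #6), G (X #7, Y #7), G (X #8, Y #9), G (X #9, Y #10), T (X #10, Y #14); all 8 bases appear in both, in order. dp[11][14] = 8 confirms this is the maximum.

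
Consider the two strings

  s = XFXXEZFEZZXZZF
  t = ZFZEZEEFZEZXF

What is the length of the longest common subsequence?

8

One common subsequence of length 8: F (s #2, t #2) → E (s #5, t #4) → Z (s #6, t #5) → F (s #7, t #8) → E (s #8, t #10) → Z (s #10, t #11) → X (s #11, t #12) → F (s #14, t #13). The LCS DP gives dp[14][13] = 8, so this is optimal.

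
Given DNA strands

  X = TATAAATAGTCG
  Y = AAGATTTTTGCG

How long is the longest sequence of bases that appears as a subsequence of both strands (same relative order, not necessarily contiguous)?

Pick A [2,1] → A [4,2] → A [5,4] → T [7,9] → G [9,10] → C [11,11] → G [12,12]; all 7 bases appear in both, in order. Since dp[12][12] = 7, nothing longer is possible.

7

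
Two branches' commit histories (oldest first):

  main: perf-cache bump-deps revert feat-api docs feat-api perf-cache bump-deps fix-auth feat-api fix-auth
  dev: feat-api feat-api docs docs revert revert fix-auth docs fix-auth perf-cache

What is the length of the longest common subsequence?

Taking feat-api [4,2], then docs [5,4], then fix-auth [9,7], then fix-auth [11,9] gives a common subsequence of length 4. Since dp[11][10] = 4, nothing longer is possible.

4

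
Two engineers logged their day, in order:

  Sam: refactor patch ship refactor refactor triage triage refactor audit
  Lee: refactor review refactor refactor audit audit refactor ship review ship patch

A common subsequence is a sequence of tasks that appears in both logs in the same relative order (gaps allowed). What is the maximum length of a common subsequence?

Pick refactor at Sam[1]=Lee[1], then refactor at Sam[4]=Lee[3], then refactor at Sam[5]=Lee[4], then refactor at Sam[8]=Lee[7]; all 4 tasks appear in both, in order. The LCS DP gives dp[9][11] = 4, so this is optimal.

4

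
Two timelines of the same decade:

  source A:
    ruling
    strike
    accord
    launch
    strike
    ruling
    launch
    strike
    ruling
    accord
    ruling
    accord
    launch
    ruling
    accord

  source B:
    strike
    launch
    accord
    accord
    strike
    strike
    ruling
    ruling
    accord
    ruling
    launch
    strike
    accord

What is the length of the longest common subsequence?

Match strike [2,1]; then accord [3,4]; then strike [5,6]; then ruling [6,7]; then ruling [9,8]; then accord [10,9]; then ruling [11,10]; then launch [13,11]; then accord [15,13] — 9 events in the same relative order in both, and the DP table's final entry dp[15][13] is also 9, so no common subsequence is longer.

9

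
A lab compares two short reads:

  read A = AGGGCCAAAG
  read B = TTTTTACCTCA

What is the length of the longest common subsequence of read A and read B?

Let dp[i][j] be the LCS length of the first i bases of read A and the first j bases of read B. dp[i][j] = dp[i-1][j-1]+1 when the i-th and j-th bases match, else max(dp[i-1][j], dp[i][j-1]).
    ·  T  T  T  T  T  A  C  C  T  C  A
 ·  0  0  0  0  0  0  0  0  0  0  0  0
 A  0  0  0  0  0  0  1  1  1  1  1  1
 G  0  0  0  0  0  0  1  1  1  1  1  1
 G  0  0  0  0  0  0  1  1  1  1  1  1
 G  0  0  0  0  0  0  1  1  1  1  1  1
 C  0  0  0  0  0  0  1  2  2  2  2  2
 C  0  0  0  0  0  0  1  2  3  3  3  3
 A  0  0  0  0  0  0  1  2  3  3  3  4
 A  0  0  0  0  0  0  1  2  3  3  3  4
 A  0  0  0  0  0  0  1  2  3  3  3  4
 G  0  0  0  0  0  0  1  2  3  3  3  4
dp[10][11] = 4. One LCS (by backtracking along matches): ACCA.

4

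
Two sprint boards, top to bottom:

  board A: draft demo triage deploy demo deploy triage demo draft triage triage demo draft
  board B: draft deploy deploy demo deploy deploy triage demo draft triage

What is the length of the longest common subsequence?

Match draft at board A[1]=board B[1], then demo at board A[2]=board B[4], then deploy at board A[4]=board B[5], then deploy at board A[6]=board B[6], then triage at board A[7]=board B[7], then demo at board A[8]=board B[8], then draft at board A[9]=board B[9], then triage at board A[11]=board B[10] — 8 tasks in the same relative order in both. Since dp[13][10] = 8, nothing longer is possible.

8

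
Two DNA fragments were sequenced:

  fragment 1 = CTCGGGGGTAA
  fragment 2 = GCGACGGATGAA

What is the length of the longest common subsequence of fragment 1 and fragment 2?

7

Let dp[i][j] be the LCS length of the first i bases of fragment 1 and the first j bases of fragment 2. dp[i][j] = dp[i-1][j-1]+1 when the i-th and j-th bases match, else max(dp[i-1][j], dp[i][j-1]).
    ·  G  C  G  A  C  G  G  A  T  G  A  A
 ·  0  0  0  0  0  0  0  0  0  0  0  0  0
 C  0  0  1  1  1  1  1  1  1  1  1  1  1
 T  0  0  1  1  1  1  1  1  1  2  2  2  2
 C  0  0  1  1  1  2  2  2  2  2  2  2  2
 G  0  1  1  2  2  2  3  3  3  3  3  3  3
 G  0  1  1  2  2  2  3  4  4  4  4  4  4
 G  0  1  1  2  2  2  3  4  4  4  5  5  5
 G  0  1  1  2  2  2  3  4  4  4  5  5  5
 G  0  1  1  2  2  2  3  4  4  4  5  5  5
 T  0  1  1  2  2  2  3  4  4  5  5  5  5
 A  0  1  1  2  3  3  3  4  5  5  5  6  6
 A  0  1  1  2  3  3  3  4  5  5  5  6  7
dp[11][12] = 7. One LCS (by backtracking along matches): CCGGGAA.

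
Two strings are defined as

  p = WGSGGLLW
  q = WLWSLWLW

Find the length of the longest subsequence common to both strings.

5

One common subsequence of length 5: W (p #1, q #3) → S (p #3, q #4) → L (p #6, q #5) → L (p #7, q #7) → W (p #8, q #8). The LCS DP gives dp[8][8] = 5, so this is optimal.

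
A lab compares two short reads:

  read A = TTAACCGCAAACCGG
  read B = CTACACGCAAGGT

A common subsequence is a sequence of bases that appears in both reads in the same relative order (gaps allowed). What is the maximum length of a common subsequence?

10

One common subsequence of length 10: T (read A #2, read B #2), A (read A #3, read B #3), A (read A #4, read B #5), C (read A #6, read B #6), G (read A #7, read B #7), C (read A #8, read B #8), A (read A #10, read B #9), A (read A #11, read B #10), G (read A #14, read B #11), G (read A #15, read B #12). dp[15][13] = 10 confirms this is the maximum.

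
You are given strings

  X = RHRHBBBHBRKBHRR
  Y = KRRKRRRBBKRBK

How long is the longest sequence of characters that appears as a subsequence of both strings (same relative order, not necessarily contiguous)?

6

One common subsequence of length 6: R (X #1, Y #6) → R (X #3, Y #7) → B (X #5, Y #8) → B (X #6, Y #9) → B (X #9, Y #12) → K (X #11, Y #13). Since dp[15][13] = 6, nothing longer is possible.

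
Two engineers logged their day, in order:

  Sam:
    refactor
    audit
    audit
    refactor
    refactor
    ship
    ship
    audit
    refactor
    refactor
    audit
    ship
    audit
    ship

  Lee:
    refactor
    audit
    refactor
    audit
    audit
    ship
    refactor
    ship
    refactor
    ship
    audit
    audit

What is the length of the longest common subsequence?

8

One common subsequence of length 8: refactor at Sam[1]=Lee[3], then audit at Sam[2]=Lee[4], then audit at Sam[3]=Lee[5], then refactor at Sam[4]=Lee[7], then refactor at Sam[5]=Lee[9], then ship at Sam[7]=Lee[10], then audit at Sam[11]=Lee[11], then audit at Sam[13]=Lee[12], and the DP table's final entry dp[14][12] is also 8, so no common subsequence is longer.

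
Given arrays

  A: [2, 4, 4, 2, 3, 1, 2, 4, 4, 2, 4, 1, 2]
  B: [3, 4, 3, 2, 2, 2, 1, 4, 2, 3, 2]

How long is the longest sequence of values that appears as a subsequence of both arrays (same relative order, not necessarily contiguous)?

6

Let dp[i][j] be the LCS length of the first i values of A and the first j values of B. dp[i][j] = dp[i-1][j-1]+1 when the i-th and j-th values match, else max(dp[i-1][j], dp[i][j-1]).
    ·  3  4  3  2  2  2  1  4  2  3  2
 ·  0  0  0  0  0  0  0  0  0  0  0  0
 2  0  0  0  0  1  1  1  1  1  1  1  1
 4  0  0  1  1  1  1  1  1  2  2  2  2
 4  0  0  1  1  1  1  1  1  2  2  2  2
 2  0  0  1  1  2  2  2  2  2  3  3  3
 3  0  1  1  2  2  2  2  2  2  3  4  4
 1  0  1  1  2  2  2  2  3  3  3  4  4
 2  0  1  1  2  3  3  3  3  3  4  4  5
 4  0  1  2  2  3  3  3  3  4  4  4  5
 4  0  1  2  2  3  3  3  3  4  4  4  5
 2  0  1  2  2  3  4  4  4  4  5  5  5
 4  0  1  2  2  3  4  4  4  5  5  5  5
 1  0  1  2  2  3  4  4  5  5  5  5  5
 2  0  1  2  2  3  4  5  5  5  6  6  6
dp[13][11] = 6. One LCS (by backtracking along matches): 2, 2, 1, 4, 2, 2.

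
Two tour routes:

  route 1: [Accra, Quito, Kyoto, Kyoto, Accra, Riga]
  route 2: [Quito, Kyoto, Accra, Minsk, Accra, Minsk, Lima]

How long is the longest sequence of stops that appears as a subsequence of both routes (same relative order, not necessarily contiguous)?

Match Quito at route 1[2]=route 2[1], then Kyoto at route 1[3]=route 2[2], then Accra at route 1[5]=route 2[5] — 3 stops in the same relative order in both, and the DP table's final entry dp[6][7] is also 3, so no common subsequence is longer.

3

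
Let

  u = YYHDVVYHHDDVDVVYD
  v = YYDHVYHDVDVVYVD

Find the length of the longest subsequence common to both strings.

13

One common subsequence of length 13: Y at u[1]=v[1], Y at u[2]=v[2], H at u[3]=v[4], V at u[6]=v[5], Y at u[7]=v[6], H at u[9]=v[7], D at u[11]=v[8], V at u[12]=v[9], D at u[13]=v[10], V at u[14]=v[11], V at u[15]=v[12], Y at u[16]=v[13], D at u[17]=v[15]. The LCS DP gives dp[17][15] = 13, so this is optimal.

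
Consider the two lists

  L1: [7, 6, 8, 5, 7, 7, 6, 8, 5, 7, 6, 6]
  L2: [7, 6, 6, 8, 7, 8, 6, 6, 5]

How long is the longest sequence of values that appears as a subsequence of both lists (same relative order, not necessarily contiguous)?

7

Let dp[i][j] be the LCS length of the first i values of L1 and the first j values of L2. dp[i][j] = dp[i-1][j-1]+1 when the i-th and j-th values match, else max(dp[i-1][j], dp[i][j-1]).
    ·  7  6  6  8  7  8  6  6  5
 ·  0  0  0  0  0  0  0  0  0  0
 7  0  1  1  1  1  1  1  1  1  1
 6  0  1  2  2  2  2  2  2  2  2
 8  0  1  2  2  3  3  3  3  3  3
 5  0  1  2  2  3  3  3  3  3  4
 7  0  1  2  2  3  4  4  4  4  4
 7  0  1  2  2  3  4  4  4  4  4
 6  0  1  2  3  3  4  4  5  5  5
 8  0  1  2  3  4  4  5  5  5  5
 5  0  1  2  3  4  4  5  5  5  6
 7  0  1  2  3  4  5  5  5  5  6
 6  0  1  2  3  4  5  5  6  6  6
 6  0  1  2  3  4  5  5  6  7  7
dp[12][9] = 7. One LCS (by backtracking along matches): 7, 6, 8, 7, 8, 6, 6.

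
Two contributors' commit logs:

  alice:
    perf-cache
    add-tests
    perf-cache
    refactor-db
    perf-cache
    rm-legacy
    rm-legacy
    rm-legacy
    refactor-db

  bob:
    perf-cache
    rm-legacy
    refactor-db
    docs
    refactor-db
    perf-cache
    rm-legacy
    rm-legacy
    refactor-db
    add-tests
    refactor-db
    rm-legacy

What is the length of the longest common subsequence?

6

Match perf-cache [1,1]; then refactor-db [4,5]; then perf-cache [5,6]; then rm-legacy [6,7]; then rm-legacy [7,8]; then rm-legacy [8,12] — 6 commits in the same relative order in both, and the DP table's final entry dp[9][12] is also 6, so no common subsequence is longer.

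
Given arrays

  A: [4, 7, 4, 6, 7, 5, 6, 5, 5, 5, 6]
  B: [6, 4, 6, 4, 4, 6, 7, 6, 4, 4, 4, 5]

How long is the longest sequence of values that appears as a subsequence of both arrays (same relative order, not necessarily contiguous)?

Taking 4 [1,4], 4 [3,5], 6 [4,6], 7 [5,7], 6 [7,8], 5 [10,12] gives a common subsequence of length 6. Since dp[11][12] = 6, nothing longer is possible.

6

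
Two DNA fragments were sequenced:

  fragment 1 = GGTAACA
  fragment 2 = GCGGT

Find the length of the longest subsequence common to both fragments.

Taking G at fragment 1[1]=fragment 2[3] → G at fragment 1[2]=fragment 2[4] → T at fragment 1[3]=fragment 2[5] gives a common subsequence of length 3. dp[7][5] = 3 confirms this is the maximum.

3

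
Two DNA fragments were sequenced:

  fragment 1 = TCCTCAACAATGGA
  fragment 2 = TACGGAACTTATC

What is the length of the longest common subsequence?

Match T at fragment 1[1]=fragment 2[1] → C at fragment 1[2]=fragment 2[3] → A at fragment 1[6]=fragment 2[6] → A at fragment 1[7]=fragment 2[7] → C at fragment 1[8]=fragment 2[8] → A at fragment 1[10]=fragment 2[11] → T at fragment 1[11]=fragment 2[12] — 7 bases in the same relative order in both. The LCS DP gives dp[14][13] = 7, so this is optimal.

7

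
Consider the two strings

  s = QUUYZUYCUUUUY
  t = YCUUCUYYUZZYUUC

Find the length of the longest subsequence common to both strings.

One common subsequence of length 7: U (s #2, t #4) → U (s #3, t #6) → Y (s #4, t #8) → Z (s #5, t #11) → Y (s #7, t #12) → U (s #9, t #13) → U (s #10, t #14). The LCS DP gives dp[13][15] = 7, so this is optimal.

7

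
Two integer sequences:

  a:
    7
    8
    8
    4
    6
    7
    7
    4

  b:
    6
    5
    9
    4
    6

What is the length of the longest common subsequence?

2

Taking 4 (a #4, b #4) → 6 (a #5, b #5) gives a common subsequence of length 2. The LCS DP gives dp[8][5] = 2, so this is optimal.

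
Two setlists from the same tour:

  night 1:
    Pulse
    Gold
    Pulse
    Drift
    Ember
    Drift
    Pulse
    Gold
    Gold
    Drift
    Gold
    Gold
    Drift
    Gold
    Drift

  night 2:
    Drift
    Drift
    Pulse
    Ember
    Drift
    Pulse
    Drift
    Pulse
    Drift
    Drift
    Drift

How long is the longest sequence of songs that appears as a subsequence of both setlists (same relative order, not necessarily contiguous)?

7

One common subsequence of length 7: Pulse at night 1[1]=night 2[3], then Pulse at night 1[3]=night 2[6], then Drift at night 1[6]=night 2[7], then Pulse at night 1[7]=night 2[8], then Drift at night 1[10]=night 2[9], then Drift at night 1[13]=night 2[10], then Drift at night 1[15]=night 2[11]. Since dp[15][11] = 7, nothing longer is possible.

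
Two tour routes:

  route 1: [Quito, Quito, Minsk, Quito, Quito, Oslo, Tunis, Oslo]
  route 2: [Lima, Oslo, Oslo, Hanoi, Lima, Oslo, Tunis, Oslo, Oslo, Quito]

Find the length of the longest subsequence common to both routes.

One common subsequence of length 3: Oslo [6,6], then Tunis [7,7], then Oslo [8,9]. dp[8][10] = 3 confirms this is the maximum.

3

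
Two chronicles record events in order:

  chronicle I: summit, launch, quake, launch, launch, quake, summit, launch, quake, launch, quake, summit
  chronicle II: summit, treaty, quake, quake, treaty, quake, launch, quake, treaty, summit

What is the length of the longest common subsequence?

One common subsequence of length 7: summit at chronicle I[1]=chronicle II[1], quake at chronicle I[3]=chronicle II[3], quake at chronicle I[6]=chronicle II[4], quake at chronicle I[9]=chronicle II[6], launch at chronicle I[10]=chronicle II[7], quake at chronicle I[11]=chronicle II[8], summit at chronicle I[12]=chronicle II[10], and the DP table's final entry dp[12][10] is also 7, so no common subsequence is longer.

7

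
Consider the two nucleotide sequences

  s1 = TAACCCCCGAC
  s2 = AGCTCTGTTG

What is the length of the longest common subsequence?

4

Let dp[i][j] be the LCS length of the first i bases of s1 and the first j bases of s2. dp[i][j] = dp[i-1][j-1]+1 when the i-th and j-th bases match, else max(dp[i-1][j], dp[i][j-1]).
    ·  A  G  C  T  C  T  G  T  T  G
 ·  0  0  0  0  0  0  0  0  0  0  0
 T  0  0  0  0  1  1  1  1  1  1  1
 A  0  1  1  1  1  1  1  1  1  1  1
 A  0  1  1  1  1  1  1  1  1  1  1
 C  0  1  1  2  2  2  2  2  2  2  2
 C  0  1  1  2  2  3  3  3  3  3  3
 C  0  1  1  2  2  3  3  3  3  3  3
 C  0  1  1  2  2  3  3  3  3  3  3
 C  0  1  1  2  2  3  3  3  3  3  3
 G  0  1  2  2  2  3  3  4  4  4  4
 A  0  1  2  2  2  3  3  4  4  4  4
 C  0  1  2  3  3  3  3  4  4  4  4
dp[11][10] = 4. One LCS (by backtracking along matches): ACCG.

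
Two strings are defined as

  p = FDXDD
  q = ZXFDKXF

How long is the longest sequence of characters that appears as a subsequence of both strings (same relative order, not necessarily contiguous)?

Let dp[i][j] be the LCS length of the first i characters of p and the first j characters of q. dp[i][j] = dp[i-1][j-1]+1 when the i-th and j-th characters match, else max(dp[i-1][j], dp[i][j-1]).
    ·  Z  X  F  D  K  X  F
 ·  0  0  0  0  0  0  0  0
 F  0  0  0  1  1  1  1  1
 D  0  0  0  1  2  2  2  2
 X  0  0  1  1  2  2  3  3
 D  0  0  1  1  2  2  3  3
 D  0  0  1  1  2  2  3  3
dp[5][7] = 3. One LCS (by backtracking along matches): FDX.

3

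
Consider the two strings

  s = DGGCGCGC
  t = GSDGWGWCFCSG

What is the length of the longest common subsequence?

6

Let dp[i][j] be the LCS length of the first i characters of s and the first j characters of t. dp[i][j] = dp[i-1][j-1]+1 when the i-th and j-th characters match, else max(dp[i-1][j], dp[i][j-1]).
    ·  G  S  D  G  W  G  W  C  F  C  S  G
 ·  0  0  0  0  0  0  0  0  0  0  0  0  0
 D  0  0  0  1  1  1  1  1  1  1  1  1  1
 G  0  1  1  1  2  2  2  2  2  2  2  2  2
 G  0  1  1  1  2  2  3  3  3  3  3  3  3
 C  0  1  1  1  2  2  3  3  4  4  4  4  4
 G  0  1  1  1  2  2  3  3  4  4  4  4  5
 C  0  1  1  1  2  2  3  3  4  4  5  5  5
 G  0  1  1  1  2  2  3  3  4  4  5  5  6
 C  0  1  1  1  2  2  3  3  4  4  5  5  6
dp[8][12] = 6. One LCS (by backtracking along matches): DGGCCG.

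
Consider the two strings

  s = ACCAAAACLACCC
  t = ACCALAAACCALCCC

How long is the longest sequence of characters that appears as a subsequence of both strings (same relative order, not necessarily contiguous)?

12

Match A [1,1]; then C [2,2]; then C [3,3]; then A [4,4]; then A [5,6]; then A [6,7]; then A [7,8]; then C [8,10]; then L [9,12]; then C [11,13]; then C [12,14]; then C [13,15] — 12 characters in the same relative order in both, and the DP table's final entry dp[13][15] is also 12, so no common subsequence is longer.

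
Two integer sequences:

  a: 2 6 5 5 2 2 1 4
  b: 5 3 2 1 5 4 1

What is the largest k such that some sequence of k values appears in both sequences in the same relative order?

4

Pick 5 at a[3]=b[1], 2 at a[6]=b[3], 1 at a[7]=b[4], 4 at a[8]=b[6]; all 4 values appear in both, in order, and the DP table's final entry dp[8][7] is also 4, so no common subsequence is longer.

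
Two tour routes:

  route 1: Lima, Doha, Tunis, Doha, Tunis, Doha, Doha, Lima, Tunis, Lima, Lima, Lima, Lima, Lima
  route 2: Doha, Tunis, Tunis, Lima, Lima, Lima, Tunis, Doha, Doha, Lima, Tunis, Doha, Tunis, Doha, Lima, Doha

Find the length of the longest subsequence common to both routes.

Match Doha (route 1 #2, route 2 #1) → Tunis (route 1 #3, route 2 #3) → Tunis (route 1 #5, route 2 #7) → Doha (route 1 #6, route 2 #8) → Doha (route 1 #7, route 2 #9) → Lima (route 1 #8, route 2 #10) → Tunis (route 1 #9, route 2 #13) → Lima (route 1 #10, route 2 #15) — 8 stops in the same relative order in both. dp[14][16] = 8 confirms this is the maximum.

8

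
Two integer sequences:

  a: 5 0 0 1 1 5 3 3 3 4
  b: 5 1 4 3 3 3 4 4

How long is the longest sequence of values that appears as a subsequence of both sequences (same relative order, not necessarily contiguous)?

6

One common subsequence of length 6: 5 (a #1, b #1) → 1 (a #4, b #2) → 3 (a #7, b #4) → 3 (a #8, b #5) → 3 (a #9, b #6) → 4 (a #10, b #8). The LCS DP gives dp[10][8] = 6, so this is optimal.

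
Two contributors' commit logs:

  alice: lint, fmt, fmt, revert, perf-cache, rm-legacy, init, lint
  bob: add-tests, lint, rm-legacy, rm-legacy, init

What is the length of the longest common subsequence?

3

One common subsequence of length 3: lint [1,2]; then rm-legacy [6,4]; then init [7,5], and the DP table's final entry dp[8][5] is also 3, so no common subsequence is longer.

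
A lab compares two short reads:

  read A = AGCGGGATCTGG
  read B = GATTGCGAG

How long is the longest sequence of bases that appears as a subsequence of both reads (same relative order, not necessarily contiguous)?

6

Let dp[i][j] be the LCS length of the first i bases of read A and the first j bases of read B. dp[i][j] = dp[i-1][j-1]+1 when the i-th and j-th bases match, else max(dp[i-1][j], dp[i][j-1]).
    ·  G  A  T  T  G  C  G  A  G
 ·  0  0  0  0  0  0  0  0  0  0
 A  0  0  1  1  1  1  1  1  1  1
 G  0  1  1  1  1  2  2  2  2  2
 C  0  1  1  1  1  2  3  3  3  3
 G  0  1  1  1  1  2  3  4  4  4
 G  0  1  1  1  1  2  3  4  4  5
 G  0  1  1  1  1  2  3  4  4  5
 A  0  1  2  2  2  2  3  4  5  5
 T  0  1  2  3  3  3  3  4  5  5
 C  0  1  2  3  3  3  4  4  5  5
 T  0  1  2  3  4  4  4  4  5  5
 G  0  1  2  3  4  5  5  5  5  6
 G  0  1  2  3  4  5  5  6  6  6
dp[12][9] = 6. One LCS (by backtracking along matches): AGCGAG.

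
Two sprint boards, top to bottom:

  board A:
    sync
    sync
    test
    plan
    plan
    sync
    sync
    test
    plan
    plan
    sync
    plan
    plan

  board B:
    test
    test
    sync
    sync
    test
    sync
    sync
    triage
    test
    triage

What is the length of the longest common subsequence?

6

Pick sync at board A[1]=board B[3], sync at board A[2]=board B[4], test at board A[3]=board B[5], sync at board A[6]=board B[6], sync at board A[7]=board B[7], test at board A[8]=board B[9]; all 6 tasks appear in both, in order. dp[13][10] = 6 confirms this is the maximum.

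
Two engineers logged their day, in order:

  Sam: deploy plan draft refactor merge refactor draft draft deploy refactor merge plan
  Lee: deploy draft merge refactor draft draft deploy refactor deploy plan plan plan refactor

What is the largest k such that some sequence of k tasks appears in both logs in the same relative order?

9

Match deploy at Sam[1]=Lee[1], then draft at Sam[3]=Lee[2], then merge at Sam[5]=Lee[3], then refactor at Sam[6]=Lee[4], then draft at Sam[7]=Lee[5], then draft at Sam[8]=Lee[6], then deploy at Sam[9]=Lee[7], then refactor at Sam[10]=Lee[8], then plan at Sam[12]=Lee[12] — 9 tasks in the same relative order in both. dp[12][13] = 9 confirms this is the maximum.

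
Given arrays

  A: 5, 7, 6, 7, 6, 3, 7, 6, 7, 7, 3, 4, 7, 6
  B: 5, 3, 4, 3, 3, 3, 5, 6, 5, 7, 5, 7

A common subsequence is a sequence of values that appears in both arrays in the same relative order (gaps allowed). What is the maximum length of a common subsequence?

5

Taking 5 (A #1, B #1); then 3 (A #6, B #6); then 6 (A #8, B #8); then 7 (A #9, B #10); then 7 (A #13, B #12) gives a common subsequence of length 5, and the DP table's final entry dp[14][12] is also 5, so no common subsequence is longer.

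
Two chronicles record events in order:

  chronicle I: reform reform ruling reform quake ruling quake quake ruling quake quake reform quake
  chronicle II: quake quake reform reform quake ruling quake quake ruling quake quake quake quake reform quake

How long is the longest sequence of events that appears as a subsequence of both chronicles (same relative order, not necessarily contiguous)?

11

Pick reform (chronicle I #1, chronicle II #3), then reform (chronicle I #2, chronicle II #4), then ruling (chronicle I #3, chronicle II #6), then quake (chronicle I #5, chronicle II #8), then ruling (chronicle I #6, chronicle II #9), then quake (chronicle I #7, chronicle II #10), then quake (chronicle I #8, chronicle II #11), then quake (chronicle I #10, chronicle II #12), then quake (chronicle I #11, chronicle II #13), then reform (chronicle I #12, chronicle II #14), then quake (chronicle I #13, chronicle II #15); all 11 events appear in both, in order. The LCS DP gives dp[13][15] = 11, so this is optimal.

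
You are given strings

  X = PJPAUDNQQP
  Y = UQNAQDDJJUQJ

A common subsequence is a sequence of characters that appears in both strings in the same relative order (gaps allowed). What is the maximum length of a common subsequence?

Taking U (X #5, Y #1); then N (X #7, Y #3); then Q (X #8, Y #5); then Q (X #9, Y #11) gives a common subsequence of length 4, and the DP table's final entry dp[10][12] is also 4, so no common subsequence is longer.

4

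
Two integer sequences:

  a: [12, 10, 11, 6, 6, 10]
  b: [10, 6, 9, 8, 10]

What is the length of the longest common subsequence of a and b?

3

Pick 10 at a[2]=b[1] → 6 at a[4]=b[2] → 10 at a[6]=b[5]; all 3 values appear in both, in order. Since dp[6][5] = 3, nothing longer is possible.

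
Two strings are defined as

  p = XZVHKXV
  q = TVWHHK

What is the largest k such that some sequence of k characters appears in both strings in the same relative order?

3

Pick V [3,2] → H [4,5] → K [5,6]; all 3 characters appear in both, in order. dp[7][6] = 3 confirms this is the maximum.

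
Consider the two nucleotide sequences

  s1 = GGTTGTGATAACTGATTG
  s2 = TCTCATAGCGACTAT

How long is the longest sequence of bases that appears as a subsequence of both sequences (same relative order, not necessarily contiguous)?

Pick T (s1 #3, s2 #1) → T (s1 #4, s2 #3) → A (s1 #8, s2 #5) → T (s1 #9, s2 #6) → A (s1 #10, s2 #7) → A (s1 #11, s2 #11) → C (s1 #12, s2 #12) → T (s1 #13, s2 #13) → A (s1 #15, s2 #14) → T (s1 #17, s2 #15); all 10 bases appear in both, in order. Since dp[18][15] = 10, nothing longer is possible.

10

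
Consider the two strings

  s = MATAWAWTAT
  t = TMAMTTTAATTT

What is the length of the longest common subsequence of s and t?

7

Let dp[i][j] be the LCS length of the first i characters of s and the first j characters of t. dp[i][j] = dp[i-1][j-1]+1 when the i-th and j-th characters match, else max(dp[i-1][j], dp[i][j-1]).
    ·  T  M  A  M  T  T  T  A  A  T  T  T
 ·  0  0  0  0  0  0  0  0  0  0  0  0  0
 M  0  0  1  1  1  1  1  1  1  1  1  1  1
 A  0  0  1  2  2  2  2  2  2  2  2  2  2
 T  0  1  1  2  2  3  3  3  3  3  3  3  3
 A  0  1  1  2  2  3  3  3  4  4  4  4  4
 W  0  1  1  2  2  3  3  3  4  4  4  4  4
 A  0  1  1  2  2  3  3  3  4  5  5  5  5
 W  0  1  1  2  2  3  3  3  4  5  5  5  5
 T  0  1  1  2  2  3  4  4  4  5  6  6  6
 A  0  1  1  2  2  3  4  4  5  5  6  6  6
 T  0  1  1  2  2  3  4  5  5  5  6  7  7
dp[10][12] = 7. One LCS (by backtracking along matches): MATAATT.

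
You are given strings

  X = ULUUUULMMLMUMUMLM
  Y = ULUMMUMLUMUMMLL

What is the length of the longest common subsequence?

One common subsequence of length 11: U [1,1], then L [2,2], then U [3,3], then U [6,6], then M [9,7], then L [10,8], then M [11,10], then U [12,11], then M [13,12], then M [15,13], then L [16,15]. The LCS DP gives dp[17][15] = 11, so this is optimal.

11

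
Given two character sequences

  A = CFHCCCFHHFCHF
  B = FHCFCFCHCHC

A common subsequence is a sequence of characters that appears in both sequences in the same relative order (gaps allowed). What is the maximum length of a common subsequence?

8

Pick F (A #2, B #1), then H (A #3, B #2), then C (A #4, B #3), then C (A #5, B #5), then C (A #6, B #7), then H (A #8, B #8), then H (A #9, B #10), then C (A #11, B #11); all 8 characters appear in both, in order. dp[13][11] = 8 confirms this is the maximum.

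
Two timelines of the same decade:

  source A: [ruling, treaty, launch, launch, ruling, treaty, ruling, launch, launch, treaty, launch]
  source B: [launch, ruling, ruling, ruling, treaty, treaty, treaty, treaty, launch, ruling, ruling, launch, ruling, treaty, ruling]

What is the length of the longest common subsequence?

7

Match ruling (source A #1, source B #4); then treaty (source A #2, source B #8); then launch (source A #3, source B #9); then launch (source A #4, source B #12); then ruling (source A #5, source B #13); then treaty (source A #6, source B #14); then ruling (source A #7, source B #15) — 7 events in the same relative order in both. Since dp[11][15] = 7, nothing longer is possible.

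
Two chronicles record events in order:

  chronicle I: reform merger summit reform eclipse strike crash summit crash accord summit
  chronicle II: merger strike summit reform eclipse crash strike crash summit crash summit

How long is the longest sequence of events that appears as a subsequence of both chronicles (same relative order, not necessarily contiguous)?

One common subsequence of length 9: merger [2,1], then summit [3,3], then reform [4,4], then eclipse [5,5], then strike [6,7], then crash [7,8], then summit [8,9], then crash [9,10], then summit [11,11], and the DP table's final entry dp[11][11] is also 9, so no common subsequence is longer.

9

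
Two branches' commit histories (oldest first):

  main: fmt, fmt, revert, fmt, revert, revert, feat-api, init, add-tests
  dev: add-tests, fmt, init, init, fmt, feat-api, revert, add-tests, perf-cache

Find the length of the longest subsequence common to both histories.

Pick fmt at main[1]=dev[2], then fmt at main[2]=dev[5], then revert at main[6]=dev[7], then add-tests at main[9]=dev[8]; all 4 commits appear in both, in order. Since dp[9][9] = 4, nothing longer is possible.

4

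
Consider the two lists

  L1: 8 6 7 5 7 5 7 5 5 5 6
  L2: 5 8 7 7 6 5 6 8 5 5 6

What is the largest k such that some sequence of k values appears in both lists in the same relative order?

Let dp[i][j] be the LCS length of the first i values of L1 and the first j values of L2. dp[i][j] = dp[i-1][j-1]+1 when the i-th and j-th values match, else max(dp[i-1][j], dp[i][j-1]).
    ·  5  8  7  7  6  5  6  8  5  5  6
 ·  0  0  0  0  0  0  0  0  0  0  0  0
 8  0  0  1  1  1  1  1  1  1  1  1  1
 6  0  0  1  1  1  2  2  2  2  2  2  2
 7  0  0  1  2  2  2  2  2  2  2  2  2
 5  0  1  1  2  2  2  3  3  3  3  3  3
 7  0  1  1  2  3  3  3  3  3  3  3  3
 5  0  1  1  2  3  3  4  4  4  4  4  4
 7  0  1  1  2  3  3  4  4  4  4  4  4
 5  0  1  1  2  3  3  4  4  4  5  5  5
 5  0  1  1  2  3  3  4  4  4  5  6  6
 5  0  1  1  2  3  3  4  4  4  5  6  6
 6  0  1  1  2  3  4  4  5  5  5  6  7
dp[11][11] = 7. One LCS (by backtracking along matches): 8, 7, 7, 5, 5, 5, 6.

7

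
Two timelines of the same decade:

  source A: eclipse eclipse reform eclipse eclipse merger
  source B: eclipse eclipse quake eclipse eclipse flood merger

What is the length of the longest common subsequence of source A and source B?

5

Taking eclipse [1,1] → eclipse [2,2] → eclipse [4,4] → eclipse [5,5] → merger [6,7] gives a common subsequence of length 5. Since dp[6][7] = 5, nothing longer is possible.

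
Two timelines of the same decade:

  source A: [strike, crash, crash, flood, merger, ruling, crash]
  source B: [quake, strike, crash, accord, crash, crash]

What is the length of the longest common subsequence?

4

Pick strike at source A[1]=source B[2], crash at source A[2]=source B[3], crash at source A[3]=source B[5], crash at source A[7]=source B[6]; all 4 events appear in both, in order. dp[7][6] = 4 confirms this is the maximum.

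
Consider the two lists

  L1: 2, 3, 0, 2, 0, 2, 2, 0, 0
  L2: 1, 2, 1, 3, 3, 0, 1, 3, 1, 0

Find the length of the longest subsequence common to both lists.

4

Let dp[i][j] be the LCS length of the first i values of L1 and the first j values of L2. dp[i][j] = dp[i-1][j-1]+1 when the i-th and j-th values match, else max(dp[i-1][j], dp[i][j-1]).
    ·  1  2  1  3  3  0  1  3  1  0
 ·  0  0  0  0  0  0  0  0  0  0  0
 2  0  0  1  1  1  1  1  1  1  1  1
 3  0  0  1  1  2  2  2  2  2  2  2
 0  0  0  1  1  2  2  3  3  3  3  3
 2  0  0  1  1  2  2  3  3  3  3  3
 0  0  0  1  1  2  2  3  3  3  3  4
 2  0  0  1  1  2  2  3  3  3  3  4
 2  0  0  1  1  2  2  3  3  3  3  4
 0  0  0  1  1  2  2  3  3  3  3  4
 0  0  0  1  1  2  2  3  3  3  3  4
dp[9][10] = 4. One LCS (by backtracking along matches): 2, 3, 0, 0.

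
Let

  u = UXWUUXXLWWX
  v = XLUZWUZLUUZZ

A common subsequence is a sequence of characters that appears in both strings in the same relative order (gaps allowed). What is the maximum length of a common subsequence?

4

Taking U at u[1]=v[3], W at u[3]=v[5], U at u[4]=v[9], U at u[5]=v[10] gives a common subsequence of length 4. Since dp[11][12] = 4, nothing longer is possible.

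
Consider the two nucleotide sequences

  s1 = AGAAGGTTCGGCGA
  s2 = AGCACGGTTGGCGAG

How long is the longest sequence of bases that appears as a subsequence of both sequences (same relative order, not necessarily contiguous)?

Pick A at s1[1]=s2[1], then G at s1[2]=s2[2], then A at s1[3]=s2[4], then G at s1[5]=s2[6], then G at s1[6]=s2[7], then T at s1[7]=s2[8], then T at s1[8]=s2[9], then G at s1[10]=s2[10], then G at s1[11]=s2[11], then C at s1[12]=s2[12], then G at s1[13]=s2[13], then A at s1[14]=s2[14]; all 12 bases appear in both, in order. dp[14][15] = 12 confirms this is the maximum.

12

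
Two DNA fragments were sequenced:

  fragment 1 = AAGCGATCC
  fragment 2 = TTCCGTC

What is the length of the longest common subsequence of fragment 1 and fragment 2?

Taking C at fragment 1[4]=fragment 2[4] → G at fragment 1[5]=fragment 2[5] → T at fragment 1[7]=fragment 2[6] → C at fragment 1[9]=fragment 2[7] gives a common subsequence of length 4, and the DP table's final entry dp[9][7] is also 4, so no common subsequence is longer.

4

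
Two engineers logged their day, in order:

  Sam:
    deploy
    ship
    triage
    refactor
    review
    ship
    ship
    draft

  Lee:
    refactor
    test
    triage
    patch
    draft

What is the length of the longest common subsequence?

Taking triage (Sam #3, Lee #3), then draft (Sam #8, Lee #5) gives a common subsequence of length 2, and the DP table's final entry dp[8][5] is also 2, so no common subsequence is longer.

2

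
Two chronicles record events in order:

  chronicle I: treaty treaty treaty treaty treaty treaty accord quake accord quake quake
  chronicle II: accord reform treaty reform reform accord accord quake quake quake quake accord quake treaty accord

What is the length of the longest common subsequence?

Taking treaty (chronicle I #1, chronicle II #3), then accord (chronicle I #7, chronicle II #7), then quake (chronicle I #8, chronicle II #11), then accord (chronicle I #9, chronicle II #12), then quake (chronicle I #10, chronicle II #13) gives a common subsequence of length 5. Since dp[11][15] = 5, nothing longer is possible.

5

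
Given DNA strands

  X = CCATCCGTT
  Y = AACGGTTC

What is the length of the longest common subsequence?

5

Let dp[i][j] be the LCS length of the first i bases of X and the first j bases of Y. dp[i][j] = dp[i-1][j-1]+1 when the i-th and j-th bases match, else max(dp[i-1][j], dp[i][j-1]).
    ·  A  A  C  G  G  T  T  C
 ·  0  0  0  0  0  0  0  0  0
 C  0  0  0  1  1  1  1  1  1
 C  0  0  0  1  1  1  1  1  2
 A  0  1  1  1  1  1  1  1  2
 T  0  1  1  1  1  1  2  2  2
 C  0  1  1  2  2  2  2  2  3
 C  0  1  1  2  2  2  2  2  3
 G  0  1  1  2  3  3  3  3  3
 T  0  1  1  2  3  3  4  4  4
 T  0  1  1  2  3  3  4  5  5
dp[9][8] = 5. One LCS (by backtracking along matches): ACGTT.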